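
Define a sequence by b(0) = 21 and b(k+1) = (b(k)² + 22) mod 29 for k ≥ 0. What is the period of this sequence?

7

b(0) = 21; b(1) = 28; b(2) = 23; b(3) = 0; b(4) = 22; b(5) = 13; b(6) = 17; b(7) = 21.
The sequence repeats with period 7.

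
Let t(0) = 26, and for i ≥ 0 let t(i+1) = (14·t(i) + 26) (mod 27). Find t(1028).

t(0) = 26, t(1) = 12, t(2) = 5, t(3) = 15, t(4) = 20, t(5) = 9, t(6) = 17, t(7) = 21, t(8) = 23, t(9) = 24, t(10) = 11, t(11) = 18, t(12) = 8, t(13) = 3, t(14) = 14, t(15) = 6, t(16) = 2, t(17) = 0, t(18) = 26.
Since t(18) = t(0) = 26, the sequence is periodic with period 18.
So t(1028) = t(0 + ((1028-0) mod 18)) = t(2) = 5.

5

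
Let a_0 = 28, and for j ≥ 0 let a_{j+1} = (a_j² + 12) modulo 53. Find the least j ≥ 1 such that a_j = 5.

a_0 = 28, a_1 = 1, a_2 = 13, a_3 = 22, a_4 = 19, a_5 = 2, a_6 = 16, a_7 = 3, a_8 = 21, a_9 = 29, a_{10} = 5, a_{11} = 37, a_{12} = 3.
Since a_{12} = a_7 = 3, the sequence is eventually periodic: after a pre-period of length 7 it cycles with period 5.
The value 5 first appears (with j ≥ 1) at a_{10}.

10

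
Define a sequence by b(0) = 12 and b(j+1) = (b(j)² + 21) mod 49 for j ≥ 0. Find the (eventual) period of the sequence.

6

b(0) = 12; b(1) = 18; b(2) = 2; b(3) = 25; b(4) = 9; b(5) = 4; b(6) = 37; b(7) = 18.
Since b(7) = b(1) = 18, the sequence is eventually periodic: after a pre-period of length 1 it cycles with period 6.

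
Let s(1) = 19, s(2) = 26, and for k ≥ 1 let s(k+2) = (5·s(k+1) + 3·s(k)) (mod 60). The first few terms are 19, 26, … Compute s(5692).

53

Listing terms: s(1) = 19,  s(2) = 26,  s(3) = 7,  s(4) = 53,  s(5) = 46,  s(6) = 29,  s(7) = 43,  s(8) = 2,  s(9) = 19,  s(10) = 41,  s(11) = 22,  s(12) = 53,  s(13) = 31,  s(14) = 14,  s(15) = 43,  s(16) = 17,  s(17) = 34,  s(18) = 41,  s(19) = 7,  s(20) = 38,  s(21) = 31,  s(22) = 29,  s(23) = 58,  s(24) = 17,  s(25) = 19,  s(26) = 26.
Since (s(25), s(26)) = (s(1), s(2)) = (19, 26) (two consecutive terms determine the rest), the sequence is periodic with period 24.
So s(5692) = s(1 + ((5692-1) mod 24)) = s(4) = 53.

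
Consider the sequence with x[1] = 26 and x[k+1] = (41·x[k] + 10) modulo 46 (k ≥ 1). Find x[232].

26

Computing terms: x[1] = 26; x[2] = 18; x[3] = 12; x[4] = 42; x[5] = 30; x[6] = 44; x[7] = 20; x[8] = 2; x[9] = 0; x[10] = 10; x[11] = 6; x[12] = 26.
Since x[12] = x[1] = 26, the sequence is periodic with period 11.
So x[232] = x[1 + ((232-1) mod 11)] = x[1] = 26.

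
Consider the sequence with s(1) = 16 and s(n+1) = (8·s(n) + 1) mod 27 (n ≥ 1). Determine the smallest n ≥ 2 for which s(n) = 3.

4

s(1) = 16,  s(2) = 21,  s(3) = 7,  s(4) = 3,  s(5) = 25,  s(6) = 12,  s(7) = 16.
Since s(7) = s(1) = 16, the sequence is periodic with period 6.
The value 3 first appears (with n ≥ 2) at s(4).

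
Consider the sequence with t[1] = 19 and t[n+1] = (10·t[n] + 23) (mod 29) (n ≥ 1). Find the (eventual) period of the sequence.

28

Listing terms: t[1] = 19, t[2] = 10, t[3] = 7, t[4] = 6, t[5] = 25, t[6] = 12, t[7] = 27, t[8] = 3, t[9] = 24, t[10] = 2, t[11] = 14, t[12] = 18, t[13] = 0, t[14] = 23, t[15] = 21, t[16] = 1, t[17] = 4, t[18] = 5, t[19] = 15, t[20] = 28, t[21] = 13, t[22] = 8, t[23] = 16, t[24] = 9, t[25] = 26, t[26] = 22, t[27] = 11, t[28] = 17, t[29] = 19.
Since t[29] = t[1] = 19, the sequence is periodic with period 28.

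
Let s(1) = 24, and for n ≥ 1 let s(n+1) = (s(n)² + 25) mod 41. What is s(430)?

35

Listing terms: s(1) = 24; s(2) = 27; s(3) = 16; s(4) = 35; s(5) = 20; s(6) = 15; s(7) = 4; s(8) = 0; s(9) = 25; s(10) = 35.
Since s(10) = s(4) = 35, the sequence is eventually periodic: after a pre-period of length 3 it cycles with period 6.
For n ≥ 4, s(n) depends only on (n - 4) mod 6. (430 - 4) mod 6 = 0, so s(430) = s(4) = 35.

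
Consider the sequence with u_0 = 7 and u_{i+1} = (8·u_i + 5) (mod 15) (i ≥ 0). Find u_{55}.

4

We have u_0 = 7; u_1 = 1; u_2 = 13; u_3 = 4; u_4 = 7.
Since u_4 = u_0 = 7, the sequence is periodic with period 4.
So u_{55} = u_{0 + ((55-0) mod 4)} = u_3 = 4.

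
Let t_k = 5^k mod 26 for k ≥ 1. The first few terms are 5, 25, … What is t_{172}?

We have t_1 = 5, t_2 = 25, t_3 = 21, t_4 = 1, t_5 = 5.
Since t_5 = t_1 = 5, the sequence is periodic with period 4.
So t_{172} = t_{1 + ((172-1) mod 4)} = t_4 = 1.

1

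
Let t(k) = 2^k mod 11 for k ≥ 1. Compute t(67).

7

t(1) = 2, t(2) = 4, t(3) = 8, t(4) = 5, t(5) = 10, t(6) = 9, t(7) = 7, t(8) = 3, t(9) = 6, t(10) = 1, t(11) = 2.
The sequence repeats with period 10.
So t(67) = t(1 + ((67-1) mod 10)) = t(7) = 7.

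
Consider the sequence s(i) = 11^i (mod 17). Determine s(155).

s(0) = 1,  s(1) = 11,  s(2) = 2,  s(3) = 5,  s(4) = 4,  s(5) = 10,  s(6) = 8,  s(7) = 3,  s(8) = 16,  s(9) = 6,  s(10) = 15,  s(11) = 12,  s(12) = 13,  s(13) = 7,  s(14) = 9,  s(15) = 14,  s(16) = 1.
The sequence repeats with period 16.
So s(155) = s(0 + ((155-0) mod 16)) = s(11) = 12.

12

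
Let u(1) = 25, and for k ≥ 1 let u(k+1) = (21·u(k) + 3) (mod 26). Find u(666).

Listing terms: u(1) = 25; u(2) = 8; u(3) = 15; u(4) = 6; u(5) = 25.
Since u(5) = u(1) = 25, the sequence is periodic with period 4.
(666 - 1) mod 4 = 1, so u(666) = u(2) = 8.

8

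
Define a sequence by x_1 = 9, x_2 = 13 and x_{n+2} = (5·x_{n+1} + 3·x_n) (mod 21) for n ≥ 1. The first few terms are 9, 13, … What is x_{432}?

1

Computing terms: x_1 = 9,  x_2 = 13,  x_3 = 8,  x_4 = 16,  x_5 = 20,  x_6 = 1,  x_7 = 2,  x_8 = 13,  x_9 = 8.
Since (x_8, x_9) = (x_2, x_3) = (13, 8) (two consecutive terms determine the rest), the sequence is eventually periodic: after a pre-period of length 1 it cycles with period 6.
For n ≥ 2, x_n depends only on (n - 2) mod 6. (432 - 2) mod 6 = 4, so x_{432} = x_6 = 1.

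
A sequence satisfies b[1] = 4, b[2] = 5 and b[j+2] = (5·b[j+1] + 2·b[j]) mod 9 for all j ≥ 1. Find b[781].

We have b[1] = 4; b[2] = 5; b[3] = 6; b[4] = 4; b[5] = 5.
Since (b[4], b[5]) = (b[1], b[2]) = (4, 5) (two consecutive terms determine the rest), the sequence is periodic with period 3.
So b[781] = b[1 + ((781-1) mod 3)] = b[1] = 4.

4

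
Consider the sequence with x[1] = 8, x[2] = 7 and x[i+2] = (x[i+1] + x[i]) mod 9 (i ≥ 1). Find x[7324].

4

x[1] = 8,  x[2] = 7,  x[3] = 6,  x[4] = 4,  x[5] = 1,  x[6] = 5,  x[7] = 6,  x[8] = 2,  x[9] = 8,  x[10] = 1,  x[11] = 0,  x[12] = 1,  x[13] = 1,  x[14] = 2,  x[15] = 3,  x[16] = 5,  x[17] = 8,  x[18] = 4,  x[19] = 3,  x[20] = 7,  x[21] = 1,  x[22] = 8,  x[23] = 0,  x[24] = 8,  x[25] = 8,  x[26] = 7.
The sequence repeats with period 24.
(7324 - 1) mod 24 = 3, so x[7324] = x[4] = 4.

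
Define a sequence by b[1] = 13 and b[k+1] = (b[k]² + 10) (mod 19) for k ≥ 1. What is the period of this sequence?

Computing terms: b[1] = 13,  b[2] = 8,  b[3] = 17,  b[4] = 14,  b[5] = 16,  b[6] = 0,  b[7] = 10,  b[8] = 15,  b[9] = 7,  b[10] = 2,  b[11] = 14.
Since b[11] = b[4] = 14, the sequence is eventually periodic: after a pre-period of length 3 it cycles with period 7.

7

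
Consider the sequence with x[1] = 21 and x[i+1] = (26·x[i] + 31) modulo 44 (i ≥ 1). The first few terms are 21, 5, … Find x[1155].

25

Computing terms: x[1] = 21, x[2] = 5, x[3] = 29, x[4] = 37, x[5] = 25, x[6] = 21.
The sequence repeats with period 5.
(1155 - 1) mod 5 = 4, so x[1155] = x[5] = 25.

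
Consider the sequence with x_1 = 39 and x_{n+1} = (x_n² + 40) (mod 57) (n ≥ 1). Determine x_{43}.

38

Computing terms: x_1 = 39,  x_2 = 22,  x_3 = 11,  x_4 = 47,  x_5 = 26,  x_6 = 32,  x_7 = 38,  x_8 = 2,  x_9 = 44,  x_{10} = 38.
Since x_{10} = x_7 = 38, the sequence is eventually periodic: after a pre-period of length 6 it cycles with period 3.
For n ≥ 7, x_n depends only on (n - 7) mod 3. (43 - 7) mod 3 = 0, so x_{43} = x_7 = 38.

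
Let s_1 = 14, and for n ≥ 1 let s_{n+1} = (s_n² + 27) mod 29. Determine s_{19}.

We have s_1 = 14; s_2 = 20; s_3 = 21; s_4 = 4; s_5 = 14.
The sequence repeats with period 4.
So s_{19} = s_{1 + ((19-1) mod 4)} = s_3 = 21.

21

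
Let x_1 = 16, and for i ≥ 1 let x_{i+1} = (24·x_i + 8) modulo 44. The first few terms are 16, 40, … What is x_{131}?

16

We have x_1 = 16,  x_2 = 40,  x_3 = 0,  x_4 = 8,  x_5 = 24,  x_6 = 12,  x_7 = 32,  x_8 = 28,  x_9 = 20,  x_{10} = 4,  x_{11} = 16.
Since x_{11} = x_1 = 16, the sequence is periodic with period 10.
(131 - 1) mod 10 = 0, so x_{131} = x_1 = 16.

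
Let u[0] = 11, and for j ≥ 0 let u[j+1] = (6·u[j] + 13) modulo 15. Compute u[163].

10

We have u[0] = 11,  u[1] = 4,  u[2] = 7,  u[3] = 10,  u[4] = 13,  u[5] = 1,  u[6] = 4.
Since u[6] = u[1] = 4, the sequence is eventually periodic: after a pre-period of length 1 it cycles with period 5.
For j ≥ 1, u[j] depends only on (j - 1) mod 5. (163 - 1) mod 5 = 2, so u[163] = u[3] = 10.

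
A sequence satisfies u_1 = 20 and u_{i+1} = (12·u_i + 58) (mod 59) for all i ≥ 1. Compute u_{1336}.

3

Computing terms: u_1 = 20,  u_2 = 3,  u_3 = 35,  u_4 = 6,  u_5 = 12,  u_6 = 25,  u_7 = 4,  u_8 = 47,  u_9 = 32,  u_{10} = 29,  u_{11} = 52,  u_{12} = 33,  u_{13} = 41,  u_{14} = 19,  u_{15} = 50,  u_{16} = 9,  u_{17} = 48,  u_{18} = 44,  u_{19} = 55,  u_{20} = 10,  u_{21} = 1,  u_{22} = 11,  u_{23} = 13,  u_{24} = 37,  u_{25} = 30,  u_{26} = 5,  u_{27} = 0,  u_{28} = 58,  u_{29} = 46,  u_{30} = 20.
Since u_{30} = u_1 = 20, the sequence is periodic with period 29.
So u_{1336} = u_{1 + ((1336-1) mod 29)} = u_2 = 3.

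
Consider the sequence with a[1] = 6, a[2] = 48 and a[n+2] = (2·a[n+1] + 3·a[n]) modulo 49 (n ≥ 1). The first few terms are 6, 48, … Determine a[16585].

Listing terms: a[1] = 6, a[2] = 48, a[3] = 16, a[4] = 29, a[5] = 8, a[6] = 5, a[7] = 34, a[8] = 34, a[9] = 23, a[10] = 1, a[11] = 22, a[12] = 47, a[13] = 13, a[14] = 20, a[15] = 30, a[16] = 22, a[17] = 36, a[18] = 40, a[19] = 41, a[20] = 6, a[21] = 37, a[22] = 43, a[23] = 1, a[24] = 33, a[25] = 20, a[26] = 41, a[27] = 44, a[28] = 15, a[29] = 15, a[30] = 26, a[31] = 48, a[32] = 27, a[33] = 2, a[34] = 36, a[35] = 29, a[36] = 19, a[37] = 27, a[38] = 13, a[39] = 9, a[40] = 8, a[41] = 43, a[42] = 12, a[43] = 6, a[44] = 48.
Since (a[43], a[44]) = (a[1], a[2]) = (6, 48) (two consecutive terms determine the rest), the sequence is periodic with period 42.
(16585 - 1) mod 42 = 36, so a[16585] = a[37] = 27.

27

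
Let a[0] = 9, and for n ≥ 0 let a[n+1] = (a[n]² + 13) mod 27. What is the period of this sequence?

9

We have a[0] = 9,  a[1] = 13,  a[2] = 20,  a[3] = 8,  a[4] = 23,  a[5] = 2,  a[6] = 17,  a[7] = 5,  a[8] = 11,  a[9] = 26,  a[10] = 14,  a[11] = 20.
Since a[11] = a[2] = 20, the sequence is eventually periodic: after a pre-period of length 2 it cycles with period 9.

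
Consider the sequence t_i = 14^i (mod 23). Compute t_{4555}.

14

Listing terms: t_0 = 1,  t_1 = 14,  t_2 = 12,  t_3 = 7,  t_4 = 6,  t_5 = 15,  t_6 = 3,  t_7 = 19,  t_8 = 13,  t_9 = 21,  t_{10} = 18,  t_{11} = 22,  t_{12} = 9,  t_{13} = 11,  t_{14} = 16,  t_{15} = 17,  t_{16} = 8,  t_{17} = 20,  t_{18} = 4,  t_{19} = 10,  t_{20} = 2,  t_{21} = 5,  t_{22} = 1.
The sequence repeats with period 22.
So t_{4555} = t_{0 + ((4555-0) mod 22)} = t_1 = 14.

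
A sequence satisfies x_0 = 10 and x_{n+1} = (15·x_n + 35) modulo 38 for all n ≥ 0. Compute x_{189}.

23

x_0 = 10; x_1 = 33; x_2 = 36; x_3 = 5; x_4 = 34; x_5 = 13; x_6 = 2; x_7 = 27; x_8 = 22; x_9 = 23; x_{10} = 0; x_{11} = 35; x_{12} = 28; x_{13} = 37; x_{14} = 20; x_{15} = 31; x_{16} = 6; x_{17} = 11; x_{18} = 10.
The sequence repeats with period 18.
So x_{189} = x_{0 + ((189-0) mod 18)} = x_9 = 23.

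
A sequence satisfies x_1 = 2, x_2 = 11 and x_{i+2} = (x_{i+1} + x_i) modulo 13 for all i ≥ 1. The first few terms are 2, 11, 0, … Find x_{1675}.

3

x_1 = 2; x_2 = 11; x_3 = 0; x_4 = 11; x_5 = 11; x_6 = 9; x_7 = 7; x_8 = 3; x_9 = 10; x_{10} = 0; x_{11} = 10; x_{12} = 10; x_{13} = 7; x_{14} = 4; x_{15} = 11; x_{16} = 2; x_{17} = 0; x_{18} = 2; x_{19} = 2; x_{20} = 4; x_{21} = 6; x_{22} = 10; x_{23} = 3; x_{24} = 0; x_{25} = 3; x_{26} = 3; x_{27} = 6; x_{28} = 9; x_{29} = 2; x_{30} = 11.
Since (x_{29}, x_{30}) = (x_1, x_2) = (2, 11) (two consecutive terms determine the rest), the sequence is periodic with period 28.
So x_{1675} = x_{1 + ((1675-1) mod 28)} = x_{23} = 3.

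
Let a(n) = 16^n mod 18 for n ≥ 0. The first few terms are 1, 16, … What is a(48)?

10

Listing terms: a(0) = 1,  a(1) = 16,  a(2) = 4,  a(3) = 10,  a(4) = 16.
Since a(4) = a(1) = 16, the sequence is eventually periodic: after a pre-period of length 1 it cycles with period 3.
For n ≥ 1, a(n) depends only on (n - 1) mod 3. (48 - 1) mod 3 = 2, so a(48) = a(3) = 10.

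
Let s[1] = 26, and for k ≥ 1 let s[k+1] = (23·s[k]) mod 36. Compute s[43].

26

s[1] = 26; s[2] = 22; s[3] = 2; s[4] = 10; s[5] = 14; s[6] = 34; s[7] = 26.
Since s[7] = s[1] = 26, the sequence is periodic with period 6.
(43 - 1) mod 6 = 0, so s[43] = s[1] = 26.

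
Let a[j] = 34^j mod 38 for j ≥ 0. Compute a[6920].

24

Listing terms: a[0] = 1; a[1] = 34; a[2] = 16; a[3] = 12; a[4] = 28; a[5] = 2; a[6] = 30; a[7] = 32; a[8] = 24; a[9] = 18; a[10] = 4; a[11] = 22; a[12] = 26; a[13] = 10; a[14] = 36; a[15] = 8; a[16] = 6; a[17] = 14; a[18] = 20; a[19] = 34.
Since a[19] = a[1] = 34, the sequence is eventually periodic: after a pre-period of length 1 it cycles with period 18.
For j ≥ 1, a[j] depends only on (j - 1) mod 18. (6920 - 1) mod 18 = 7, so a[6920] = a[8] = 24.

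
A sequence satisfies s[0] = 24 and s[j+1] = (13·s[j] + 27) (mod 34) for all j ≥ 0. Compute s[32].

24

Listing terms: s[0] = 24,  s[1] = 33,  s[2] = 14,  s[3] = 5,  s[4] = 24.
The sequence repeats with period 4.
So s[32] = s[0 + ((32-0) mod 4)] = s[0] = 24.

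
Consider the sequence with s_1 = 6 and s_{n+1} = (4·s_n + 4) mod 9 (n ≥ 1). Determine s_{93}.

8

s_1 = 6, s_2 = 1, s_3 = 8, s_4 = 0, s_5 = 4, s_6 = 2, s_7 = 3, s_8 = 7, s_9 = 5, s_{10} = 6.
The sequence repeats with period 9.
(93 - 1) mod 9 = 2, so s_{93} = s_3 = 8.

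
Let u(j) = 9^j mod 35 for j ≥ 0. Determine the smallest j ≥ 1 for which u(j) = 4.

5

Listing terms: u(0) = 1, u(1) = 9, u(2) = 11, u(3) = 29, u(4) = 16, u(5) = 4, u(6) = 1.
Since u(6) = u(0) = 1, the sequence is periodic with period 6.
The value 4 first appears (with j ≥ 1) at u(5).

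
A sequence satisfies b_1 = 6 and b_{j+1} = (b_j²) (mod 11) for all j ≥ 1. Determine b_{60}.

We have b_1 = 6; b_2 = 3; b_3 = 9; b_4 = 4; b_5 = 5; b_6 = 3.
Since b_6 = b_2 = 3, the sequence is eventually periodic: after a pre-period of length 1 it cycles with period 4.
For j ≥ 2, b_j depends only on (j - 2) mod 4. (60 - 2) mod 4 = 2, so b_{60} = b_4 = 4.

4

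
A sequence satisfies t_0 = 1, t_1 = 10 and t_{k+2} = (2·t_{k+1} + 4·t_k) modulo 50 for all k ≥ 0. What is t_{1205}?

46

Computing terms: t_0 = 1; t_1 = 10; t_2 = 24; t_3 = 38; t_4 = 22; t_5 = 46; t_6 = 30; t_7 = 44; t_8 = 8; t_9 = 42; t_{10} = 16; t_{11} = 0; t_{12} = 14; t_{13} = 28; t_{14} = 12; t_{15} = 36; t_{16} = 20; t_{17} = 34; t_{18} = 48; t_{19} = 32; t_{20} = 6; t_{21} = 40; t_{22} = 4; t_{23} = 18; t_{24} = 2; t_{25} = 26; t_{26} = 10; t_{27} = 24.
Since (t_{26}, t_{27}) = (t_1, t_2) = (10, 24) (two consecutive terms determine the rest), the sequence is eventually periodic: after a pre-period of length 1 it cycles with period 25.
For k ≥ 1, t_k depends only on (k - 1) mod 25. (1205 - 1) mod 25 = 4, so t_{1205} = t_5 = 46.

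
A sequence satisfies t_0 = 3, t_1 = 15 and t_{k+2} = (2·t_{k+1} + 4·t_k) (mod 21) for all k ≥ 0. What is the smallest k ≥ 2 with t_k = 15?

t_0 = 3, t_1 = 15, t_2 = 0, t_3 = 18, t_4 = 15, t_5 = 18, t_6 = 12, t_7 = 12, t_8 = 9, t_9 = 3, t_{10} = 0, t_{11} = 12, t_{12} = 3, t_{13} = 12, t_{14} = 15, t_{15} = 15, t_{16} = 6, t_{17} = 9, t_{18} = 0, t_{19} = 15, t_{20} = 9, t_{21} = 15, t_{22} = 3, t_{23} = 3, t_{24} = 18, t_{25} = 6, t_{26} = 0, t_{27} = 3, t_{28} = 6, t_{29} = 3, t_{30} = 9, t_{31} = 9, t_{32} = 12, t_{33} = 18, t_{34} = 0, t_{35} = 9, t_{36} = 18, t_{37} = 9, t_{38} = 6, t_{39} = 6, t_{40} = 15, t_{41} = 12, t_{42} = 0, t_{43} = 6, t_{44} = 12, t_{45} = 6, t_{46} = 18, t_{47} = 18, t_{48} = 3, t_{49} = 15.
The sequence repeats with period 48.
The value 15 first appears (with k ≥ 2) at t_4.

4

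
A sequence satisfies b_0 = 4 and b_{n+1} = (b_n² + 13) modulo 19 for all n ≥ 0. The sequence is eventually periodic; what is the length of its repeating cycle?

Listing terms: b_0 = 4; b_1 = 10; b_2 = 18; b_3 = 14; b_4 = 0; b_5 = 13; b_6 = 11; b_7 = 1; b_8 = 14.
Since b_8 = b_3 = 14, the sequence is eventually periodic: after a pre-period of length 3 it cycles with period 5.

5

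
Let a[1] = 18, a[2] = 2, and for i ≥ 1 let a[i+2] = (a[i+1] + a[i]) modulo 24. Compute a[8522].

2

Computing terms: a[1] = 18; a[2] = 2; a[3] = 20; a[4] = 22; a[5] = 18; a[6] = 16; a[7] = 10; a[8] = 2; a[9] = 12; a[10] = 14; a[11] = 2; a[12] = 16; a[13] = 18; a[14] = 10; a[15] = 4; a[16] = 14; a[17] = 18; a[18] = 8; a[19] = 2; a[20] = 10; a[21] = 12; a[22] = 22; a[23] = 10; a[24] = 8; a[25] = 18; a[26] = 2.
The sequence repeats with period 24.
So a[8522] = a[1 + ((8522-1) mod 24)] = a[2] = 2.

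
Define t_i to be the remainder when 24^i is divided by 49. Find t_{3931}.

t_1 = 24; t_2 = 37; t_3 = 6; t_4 = 46; t_5 = 26; t_6 = 36; t_7 = 31; t_8 = 9; t_9 = 20; t_{10} = 39; t_{11} = 5; t_{12} = 22; t_{13} = 38; t_{14} = 30; t_{15} = 34; t_{16} = 32; t_{17} = 33; t_{18} = 8; t_{19} = 45; t_{20} = 2; t_{21} = 48; t_{22} = 25; t_{23} = 12; t_{24} = 43; t_{25} = 3; t_{26} = 23; t_{27} = 13; t_{28} = 18; t_{29} = 40; t_{30} = 29; t_{31} = 10; t_{32} = 44; t_{33} = 27; t_{34} = 11; t_{35} = 19; t_{36} = 15; t_{37} = 17; t_{38} = 16; t_{39} = 41; t_{40} = 4; t_{41} = 47; t_{42} = 1; t_{43} = 24.
Since t_{43} = t_1 = 24, the sequence is periodic with period 42.
So t_{3931} = t_{1 + ((3931-1) mod 42)} = t_{25} = 3.

3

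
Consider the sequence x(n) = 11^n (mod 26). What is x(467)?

x(0) = 1, x(1) = 11, x(2) = 17, x(3) = 5, x(4) = 3, x(5) = 7, x(6) = 25, x(7) = 15, x(8) = 9, x(9) = 21, x(10) = 23, x(11) = 19, x(12) = 1.
The sequence repeats with period 12.
(467 - 0) mod 12 = 11, so x(467) = x(11) = 19.

19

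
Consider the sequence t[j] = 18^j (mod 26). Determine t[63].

8

Computing terms: t[0] = 1,  t[1] = 18,  t[2] = 12,  t[3] = 8,  t[4] = 14,  t[5] = 18.
Since t[5] = t[1] = 18, the sequence is eventually periodic: after a pre-period of length 1 it cycles with period 4.
For j ≥ 1, t[j] depends only on (j - 1) mod 4. (63 - 1) mod 4 = 2, so t[63] = t[3] = 8.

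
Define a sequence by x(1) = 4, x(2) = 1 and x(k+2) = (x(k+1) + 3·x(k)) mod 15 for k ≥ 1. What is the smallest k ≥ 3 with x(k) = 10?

5

We have x(1) = 4,  x(2) = 1,  x(3) = 13,  x(4) = 1,  x(5) = 10,  x(6) = 13,  x(7) = 13,  x(8) = 7,  x(9) = 1,  x(10) = 7,  x(11) = 10,  x(12) = 1,  x(13) = 1,  x(14) = 4,  x(15) = 7,  x(16) = 4,  x(17) = 10,  x(18) = 7,  x(19) = 7,  x(20) = 13,  x(21) = 4,  x(22) = 13,  x(23) = 10,  x(24) = 4,  x(25) = 4,  x(26) = 1.
Since (x(25), x(26)) = (x(1), x(2)) = (4, 1) (two consecutive terms determine the rest), the sequence is periodic with period 24.
The value 10 first appears (with k ≥ 3) at x(5).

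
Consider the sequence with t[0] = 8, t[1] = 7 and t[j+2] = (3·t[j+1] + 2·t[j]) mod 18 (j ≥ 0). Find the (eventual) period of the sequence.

12

We have t[0] = 8; t[1] = 7; t[2] = 1; t[3] = 17; t[4] = 17; t[5] = 13; t[6] = 1; t[7] = 11; t[8] = 17; t[9] = 1; t[10] = 1; t[11] = 5; t[12] = 17; t[13] = 7; t[14] = 1.
Since (t[13], t[14]) = (t[1], t[2]) = (7, 1) (two consecutive terms determine the rest), the sequence is eventually periodic: after a pre-period of length 1 it cycles with period 12.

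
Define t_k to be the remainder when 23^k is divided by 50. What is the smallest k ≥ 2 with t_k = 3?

Listing terms: t_1 = 23, t_2 = 29, t_3 = 17, t_4 = 41, t_5 = 43, t_6 = 39, t_7 = 47, t_8 = 31, t_9 = 13, t_{10} = 49, t_{11} = 27, t_{12} = 21, t_{13} = 33, t_{14} = 9, t_{15} = 7, t_{16} = 11, t_{17} = 3, t_{18} = 19, t_{19} = 37, t_{20} = 1, t_{21} = 23.
Since t_{21} = t_1 = 23, the sequence is periodic with period 20.
The value 3 first appears (with k ≥ 2) at t_{17}.

17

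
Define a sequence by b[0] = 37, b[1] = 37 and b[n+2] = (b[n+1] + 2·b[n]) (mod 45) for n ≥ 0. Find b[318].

b[0] = 37,  b[1] = 37,  b[2] = 21,  b[3] = 5,  b[4] = 2,  b[5] = 12,  b[6] = 16,  b[7] = 40,  b[8] = 27,  b[9] = 17,  b[10] = 26,  b[11] = 15,  b[12] = 22,  b[13] = 7,  b[14] = 6,  b[15] = 20,  b[16] = 32,  b[17] = 27,  b[18] = 1,  b[19] = 10,  b[20] = 12,  b[21] = 32,  b[22] = 11,  b[23] = 30,  b[24] = 7,  b[25] = 22,  b[26] = 36,  b[27] = 35,  b[28] = 17,  b[29] = 42,  b[30] = 31,  b[31] = 25,  b[32] = 42,  b[33] = 2,  b[34] = 41,  b[35] = 0,  b[36] = 37,  b[37] = 37.
The sequence repeats with period 36.
So b[318] = b[0 + ((318-0) mod 36)] = b[30] = 31.

31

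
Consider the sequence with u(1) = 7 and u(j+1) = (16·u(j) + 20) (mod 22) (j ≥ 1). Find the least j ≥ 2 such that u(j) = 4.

5

Computing terms: u(1) = 7; u(2) = 0; u(3) = 20; u(4) = 10; u(5) = 4; u(6) = 18; u(7) = 0.
Since u(7) = u(2) = 0, the sequence is eventually periodic: after a pre-period of length 1 it cycles with period 5.
The value 4 first appears (with j ≥ 2) at u(5).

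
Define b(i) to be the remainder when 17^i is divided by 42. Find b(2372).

37

We have b(0) = 1, b(1) = 17, b(2) = 37, b(3) = 41, b(4) = 25, b(5) = 5, b(6) = 1.
Since b(6) = b(0) = 1, the sequence is periodic with period 6.
(2372 - 0) mod 6 = 2, so b(2372) = b(2) = 37.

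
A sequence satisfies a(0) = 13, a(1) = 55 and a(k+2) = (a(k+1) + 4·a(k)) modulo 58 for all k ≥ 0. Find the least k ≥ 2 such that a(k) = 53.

We have a(0) = 13; a(1) = 55; a(2) = 49; a(3) = 37; a(4) = 1; a(5) = 33; a(6) = 37; a(7) = 53; a(8) = 27; a(9) = 7; a(10) = 57; a(11) = 27; a(12) = 23; a(13) = 15; a(14) = 49; a(15) = 51; a(16) = 15; a(17) = 45; a(18) = 47; a(19) = 53; a(20) = 9; a(21) = 47; a(22) = 25; a(23) = 39; a(24) = 23; a(25) = 5; a(26) = 39; a(27) = 1; a(28) = 41; a(29) = 45; a(30) = 35; a(31) = 41; a(32) = 7; a(33) = 55; a(34) = 25; a(35) = 13; a(36) = 55.
Since (a(35), a(36)) = (a(0), a(1)) = (13, 55) (two consecutive terms determine the rest), the sequence is periodic with period 35.
The value 53 first appears (with k ≥ 2) at a(7).

7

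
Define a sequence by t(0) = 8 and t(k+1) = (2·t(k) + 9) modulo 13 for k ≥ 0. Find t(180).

We have t(0) = 8,  t(1) = 12,  t(2) = 7,  t(3) = 10,  t(4) = 3,  t(5) = 2,  t(6) = 0,  t(7) = 9,  t(8) = 1,  t(9) = 11,  t(10) = 5,  t(11) = 6,  t(12) = 8.
Since t(12) = t(0) = 8, the sequence is periodic with period 12.
(180 - 0) mod 12 = 0, so t(180) = t(0) = 8.

8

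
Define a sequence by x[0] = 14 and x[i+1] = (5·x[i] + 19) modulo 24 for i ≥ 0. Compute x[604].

2

We have x[0] = 14; x[1] = 17; x[2] = 8; x[3] = 11; x[4] = 2; x[5] = 5; x[6] = 20; x[7] = 23; x[8] = 14.
The sequence repeats with period 8.
So x[604] = x[0 + ((604-0) mod 8)] = x[4] = 2.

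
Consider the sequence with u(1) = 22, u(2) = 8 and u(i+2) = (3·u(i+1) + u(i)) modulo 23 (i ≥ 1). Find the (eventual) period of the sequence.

u(1) = 22,  u(2) = 8,  u(3) = 0,  u(4) = 8,  u(5) = 1,  u(6) = 11,  u(7) = 11,  u(8) = 21,  u(9) = 5,  u(10) = 13,  u(11) = 21,  u(12) = 7,  u(13) = 19,  u(14) = 18,  u(15) = 4,  u(16) = 7,  u(17) = 2,  u(18) = 13,  u(19) = 18,  u(20) = 21,  u(21) = 12,  u(22) = 11,  u(23) = 22,  u(24) = 8.
The sequence repeats with period 22.

22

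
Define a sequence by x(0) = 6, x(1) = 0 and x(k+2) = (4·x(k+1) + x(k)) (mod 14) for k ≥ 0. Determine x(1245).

We have x(0) = 6; x(1) = 0; x(2) = 6; x(3) = 10; x(4) = 4; x(5) = 12; x(6) = 10; x(7) = 10; x(8) = 8; x(9) = 0; x(10) = 8; x(11) = 4; x(12) = 10; x(13) = 2; x(14) = 4; x(15) = 4; x(16) = 6; x(17) = 0.
The sequence repeats with period 16.
So x(1245) = x(0 + ((1245-0) mod 16)) = x(13) = 2.

2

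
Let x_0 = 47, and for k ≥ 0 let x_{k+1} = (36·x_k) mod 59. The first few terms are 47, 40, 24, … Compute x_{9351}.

x_0 = 47,  x_1 = 40,  x_2 = 24,  x_3 = 38,  x_4 = 11,  x_5 = 42,  x_6 = 37,  x_7 = 34,  x_8 = 44,  x_9 = 50,  x_{10} = 30,  x_{11} = 18,  x_{12} = 58,  x_{13} = 23,  x_{14} = 2,  x_{15} = 13,  x_{16} = 55,  x_{17} = 33,  x_{18} = 8,  x_{19} = 52,  x_{20} = 43,  x_{21} = 14,  x_{22} = 32,  x_{23} = 31,  x_{24} = 54,  x_{25} = 56,  x_{26} = 10,  x_{27} = 6,  x_{28} = 39,  x_{29} = 47.
Since x_{29} = x_0 = 47, the sequence is periodic with period 29.
(9351 - 0) mod 29 = 13, so x_{9351} = x_{13} = 23.

23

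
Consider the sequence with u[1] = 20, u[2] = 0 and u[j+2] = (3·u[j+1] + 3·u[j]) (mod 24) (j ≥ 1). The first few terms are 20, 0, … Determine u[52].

12

u[1] = 20; u[2] = 0; u[3] = 12; u[4] = 12; u[5] = 0; u[6] = 12.
Since (u[5], u[6]) = (u[2], u[3]) = (0, 12) (two consecutive terms determine the rest), the sequence is eventually periodic: after a pre-period of length 1 it cycles with period 3.
For j ≥ 2, u[j] depends only on (j - 2) mod 3. (52 - 2) mod 3 = 2, so u[52] = u[4] = 12.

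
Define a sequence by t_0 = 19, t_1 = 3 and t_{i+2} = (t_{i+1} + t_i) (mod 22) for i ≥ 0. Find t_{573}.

3

We have t_0 = 19, t_1 = 3, t_2 = 0, t_3 = 3, t_4 = 3, t_5 = 6, t_6 = 9, t_7 = 15, t_8 = 2, t_9 = 17, t_{10} = 19, t_{11} = 14, t_{12} = 11, t_{13} = 3, t_{14} = 14, t_{15} = 17, t_{16} = 9, t_{17} = 4, t_{18} = 13, t_{19} = 17, t_{20} = 8, t_{21} = 3, t_{22} = 11, t_{23} = 14, t_{24} = 3, t_{25} = 17, t_{26} = 20, t_{27} = 15, t_{28} = 13, t_{29} = 6, t_{30} = 19, t_{31} = 3.
The sequence repeats with period 30.
So t_{573} = t_{0 + ((573-0) mod 30)} = t_3 = 3.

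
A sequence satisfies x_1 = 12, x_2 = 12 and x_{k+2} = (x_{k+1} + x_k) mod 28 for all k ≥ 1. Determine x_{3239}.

Listing terms: x_1 = 12; x_2 = 12; x_3 = 24; x_4 = 8; x_5 = 4; x_6 = 12; x_7 = 16; x_8 = 0; x_9 = 16; x_{10} = 16; x_{11} = 4; x_{12} = 20; x_{13} = 24; x_{14} = 16; x_{15} = 12; x_{16} = 0; x_{17} = 12; x_{18} = 12.
The sequence repeats with period 16.
So x_{3239} = x_{1 + ((3239-1) mod 16)} = x_7 = 16.

16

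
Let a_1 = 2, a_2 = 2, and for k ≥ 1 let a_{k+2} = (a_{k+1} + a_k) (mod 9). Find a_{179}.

Computing terms: a_1 = 2; a_2 = 2; a_3 = 4; a_4 = 6; a_5 = 1; a_6 = 7; a_7 = 8; a_8 = 6; a_9 = 5; a_{10} = 2; a_{11} = 7; a_{12} = 0; a_{13} = 7; a_{14} = 7; a_{15} = 5; a_{16} = 3; a_{17} = 8; a_{18} = 2; a_{19} = 1; a_{20} = 3; a_{21} = 4; a_{22} = 7; a_{23} = 2; a_{24} = 0; a_{25} = 2; a_{26} = 2.
The sequence repeats with period 24.
So a_{179} = a_{1 + ((179-1) mod 24)} = a_{11} = 7.

7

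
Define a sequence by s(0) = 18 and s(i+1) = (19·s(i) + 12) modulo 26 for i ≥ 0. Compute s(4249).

16

s(0) = 18; s(1) = 16; s(2) = 4; s(3) = 10; s(4) = 20; s(5) = 2; s(6) = 24; s(7) = 0; s(8) = 12; s(9) = 6; s(10) = 22; s(11) = 14; s(12) = 18.
Since s(12) = s(0) = 18, the sequence is periodic with period 12.
So s(4249) = s(0 + ((4249-0) mod 12)) = s(1) = 16.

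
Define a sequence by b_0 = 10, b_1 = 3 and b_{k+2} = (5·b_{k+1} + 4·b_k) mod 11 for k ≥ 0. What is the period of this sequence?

40

Computing terms: b_0 = 10; b_1 = 3; b_2 = 0; b_3 = 1; b_4 = 5; b_5 = 7; b_6 = 0; b_7 = 6; b_8 = 8; b_9 = 9; b_{10} = 0; b_{11} = 3; b_{12} = 4; b_{13} = 10; b_{14} = 0; b_{15} = 7; b_{16} = 2; b_{17} = 5; b_{18} = 0; b_{19} = 9; b_{20} = 1; b_{21} = 8; b_{22} = 0; b_{23} = 10; b_{24} = 6; b_{25} = 4; b_{26} = 0; b_{27} = 5; b_{28} = 3; b_{29} = 2; b_{30} = 0; b_{31} = 8; b_{32} = 7; b_{33} = 1; b_{34} = 0; b_{35} = 4; b_{36} = 9; b_{37} = 6; b_{38} = 0; b_{39} = 2; b_{40} = 10; b_{41} = 3.
Since (b_{40}, b_{41}) = (b_0, b_1) = (10, 3) (two consecutive terms determine the rest), the sequence is periodic with period 40.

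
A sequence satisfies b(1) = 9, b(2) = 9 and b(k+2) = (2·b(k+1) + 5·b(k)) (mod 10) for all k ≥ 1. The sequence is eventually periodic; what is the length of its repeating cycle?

b(1) = 9; b(2) = 9; b(3) = 3; b(4) = 1; b(5) = 7; b(6) = 9; b(7) = 3.
Since (b(6), b(7)) = (b(2), b(3)) = (9, 3) (two consecutive terms determine the rest), the sequence is eventually periodic: after a pre-period of length 1 it cycles with period 4.

4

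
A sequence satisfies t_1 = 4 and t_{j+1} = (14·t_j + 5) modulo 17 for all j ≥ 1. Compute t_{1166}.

Listing terms: t_1 = 4, t_2 = 10, t_3 = 9, t_4 = 12, t_5 = 3, t_6 = 13, t_7 = 0, t_8 = 5, t_9 = 7, t_{10} = 1, t_{11} = 2, t_{12} = 16, t_{13} = 8, t_{14} = 15, t_{15} = 11, t_{16} = 6, t_{17} = 4.
Since t_{17} = t_1 = 4, the sequence is periodic with period 16.
(1166 - 1) mod 16 = 13, so t_{1166} = t_{14} = 15.

15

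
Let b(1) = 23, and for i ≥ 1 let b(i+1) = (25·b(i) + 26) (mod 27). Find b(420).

0

b(1) = 23, b(2) = 7, b(3) = 12, b(4) = 2, b(5) = 22, b(6) = 9, b(7) = 8, b(8) = 10, b(9) = 6, b(10) = 14, b(11) = 25, b(12) = 3, b(13) = 20, b(14) = 13, b(15) = 0, b(16) = 26, b(17) = 1, b(18) = 24, b(19) = 5, b(20) = 16, b(21) = 21, b(22) = 11, b(23) = 4, b(24) = 18, b(25) = 17, b(26) = 19, b(27) = 15, b(28) = 23.
The sequence repeats with period 27.
(420 - 1) mod 27 = 14, so b(420) = b(15) = 0.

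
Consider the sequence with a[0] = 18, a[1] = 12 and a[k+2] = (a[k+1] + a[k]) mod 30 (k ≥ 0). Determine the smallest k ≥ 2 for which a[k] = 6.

6

Computing terms: a[0] = 18, a[1] = 12, a[2] = 0, a[3] = 12, a[4] = 12, a[5] = 24, a[6] = 6, a[7] = 0, a[8] = 6, a[9] = 6, a[10] = 12, a[11] = 18, a[12] = 0, a[13] = 18, a[14] = 18, a[15] = 6, a[16] = 24, a[17] = 0, a[18] = 24, a[19] = 24, a[20] = 18, a[21] = 12.
Since (a[20], a[21]) = (a[0], a[1]) = (18, 12) (two consecutive terms determine the rest), the sequence is periodic with period 20.
The value 6 first appears (with k ≥ 2) at a[6].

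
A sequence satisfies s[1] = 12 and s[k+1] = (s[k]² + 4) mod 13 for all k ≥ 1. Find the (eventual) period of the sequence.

s[1] = 12, s[2] = 5, s[3] = 3, s[4] = 0, s[5] = 4, s[6] = 7, s[7] = 1, s[8] = 5.
Since s[8] = s[2] = 5, the sequence is eventually periodic: after a pre-period of length 1 it cycles with period 6.

6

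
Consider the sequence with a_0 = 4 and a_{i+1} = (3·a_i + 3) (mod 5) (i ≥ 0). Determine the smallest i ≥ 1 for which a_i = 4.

We have a_0 = 4; a_1 = 0; a_2 = 3; a_3 = 2; a_4 = 4.
Since a_4 = a_0 = 4, the sequence is periodic with period 4.
The value 4 next appears (with i ≥ 1) at a_4.

4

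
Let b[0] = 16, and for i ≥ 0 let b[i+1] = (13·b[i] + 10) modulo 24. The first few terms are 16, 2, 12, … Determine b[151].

14

Computing terms: b[0] = 16; b[1] = 2; b[2] = 12; b[3] = 22; b[4] = 8; b[5] = 18; b[6] = 4; b[7] = 14; b[8] = 0; b[9] = 10; b[10] = 20; b[11] = 6; b[12] = 16.
The sequence repeats with period 12.
So b[151] = b[0 + ((151-0) mod 12)] = b[7] = 14.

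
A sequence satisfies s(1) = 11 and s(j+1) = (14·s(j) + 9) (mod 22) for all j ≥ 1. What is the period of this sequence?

5

Computing terms: s(1) = 11, s(2) = 9, s(3) = 3, s(4) = 7, s(5) = 19, s(6) = 11.
The sequence repeats with period 5.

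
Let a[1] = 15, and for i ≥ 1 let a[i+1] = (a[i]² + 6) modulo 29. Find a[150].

a[1] = 15; a[2] = 28; a[3] = 7; a[4] = 26; a[5] = 15.
The sequence repeats with period 4.
So a[150] = a[1 + ((150-1) mod 4)] = a[2] = 28.

28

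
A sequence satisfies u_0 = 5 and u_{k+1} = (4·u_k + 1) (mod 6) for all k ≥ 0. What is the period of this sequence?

We have u_0 = 5,  u_1 = 3,  u_2 = 1,  u_3 = 5.
The sequence repeats with period 3.

3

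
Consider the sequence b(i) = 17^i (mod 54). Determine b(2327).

We have b(1) = 17, b(2) = 19, b(3) = 53, b(4) = 37, b(5) = 35, b(6) = 1, b(7) = 17.
Since b(7) = b(1) = 17, the sequence is periodic with period 6.
So b(2327) = b(1 + ((2327-1) mod 6)) = b(5) = 35.

35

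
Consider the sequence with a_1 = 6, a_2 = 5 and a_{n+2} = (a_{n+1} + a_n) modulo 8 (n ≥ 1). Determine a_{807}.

3

Computing terms: a_1 = 6,  a_2 = 5,  a_3 = 3,  a_4 = 0,  a_5 = 3,  a_6 = 3,  a_7 = 6,  a_8 = 1,  a_9 = 7,  a_{10} = 0,  a_{11} = 7,  a_{12} = 7,  a_{13} = 6,  a_{14} = 5.
The sequence repeats with period 12.
So a_{807} = a_{1 + ((807-1) mod 12)} = a_3 = 3.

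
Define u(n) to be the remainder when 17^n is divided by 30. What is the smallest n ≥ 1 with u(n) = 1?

4

Listing terms: u(0) = 1; u(1) = 17; u(2) = 19; u(3) = 23; u(4) = 1.
The sequence repeats with period 4.
The value 1 next appears (with n ≥ 1) at u(4).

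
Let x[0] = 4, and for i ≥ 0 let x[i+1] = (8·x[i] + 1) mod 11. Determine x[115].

x[0] = 4,  x[1] = 0,  x[2] = 1,  x[3] = 9,  x[4] = 7,  x[5] = 2,  x[6] = 6,  x[7] = 5,  x[8] = 8,  x[9] = 10,  x[10] = 4.
The sequence repeats with period 10.
So x[115] = x[0 + ((115-0) mod 10)] = x[5] = 2.

2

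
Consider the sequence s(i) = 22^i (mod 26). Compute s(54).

s(0) = 1,  s(1) = 22,  s(2) = 16,  s(3) = 14,  s(4) = 22.
Since s(4) = s(1) = 22, the sequence is eventually periodic: after a pre-period of length 1 it cycles with period 3.
For i ≥ 1, s(i) depends only on (i - 1) mod 3. (54 - 1) mod 3 = 2, so s(54) = s(3) = 14.

14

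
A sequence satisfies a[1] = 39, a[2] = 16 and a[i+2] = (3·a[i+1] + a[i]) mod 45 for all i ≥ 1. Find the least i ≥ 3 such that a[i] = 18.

5

Computing terms: a[1] = 39; a[2] = 16; a[3] = 42; a[4] = 7; a[5] = 18; a[6] = 16; a[7] = 21; a[8] = 34; a[9] = 33; a[10] = 43; a[11] = 27; a[12] = 34; a[13] = 39; a[14] = 16.
Since (a[13], a[14]) = (a[1], a[2]) = (39, 16) (two consecutive terms determine the rest), the sequence is periodic with period 12.
The value 18 first appears (with i ≥ 3) at a[5].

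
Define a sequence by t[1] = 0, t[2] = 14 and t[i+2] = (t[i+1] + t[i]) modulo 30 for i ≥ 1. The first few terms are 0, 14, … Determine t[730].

We have t[1] = 0; t[2] = 14; t[3] = 14; t[4] = 28; t[5] = 12; t[6] = 10; t[7] = 22; t[8] = 2; t[9] = 24; t[10] = 26; t[11] = 20; t[12] = 16; t[13] = 6; t[14] = 22; t[15] = 28; t[16] = 20; t[17] = 18; t[18] = 8; t[19] = 26; t[20] = 4; t[21] = 0; t[22] = 4; t[23] = 4; t[24] = 8; t[25] = 12; t[26] = 20; t[27] = 2; t[28] = 22; t[29] = 24; t[30] = 16; t[31] = 10; t[32] = 26; t[33] = 6; t[34] = 2; t[35] = 8; t[36] = 10; t[37] = 18; t[38] = 28; t[39] = 16; t[40] = 14; t[41] = 0; t[42] = 14.
Since (t[41], t[42]) = (t[1], t[2]) = (0, 14) (two consecutive terms determine the rest), the sequence is periodic with period 40.
(730 - 1) mod 40 = 9, so t[730] = t[10] = 26.

26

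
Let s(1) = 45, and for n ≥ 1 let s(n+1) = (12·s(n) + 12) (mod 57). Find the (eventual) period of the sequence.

Computing terms: s(1) = 45,  s(2) = 39,  s(3) = 24,  s(4) = 15,  s(5) = 21,  s(6) = 36,  s(7) = 45.
Since s(7) = s(1) = 45, the sequence is periodic with period 6.

6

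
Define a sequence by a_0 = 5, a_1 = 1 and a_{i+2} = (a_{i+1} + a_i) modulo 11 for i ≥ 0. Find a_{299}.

Computing terms: a_0 = 5; a_1 = 1; a_2 = 6; a_3 = 7; a_4 = 2; a_5 = 9; a_6 = 0; a_7 = 9; a_8 = 9; a_9 = 7; a_{10} = 5; a_{11} = 1.
Since (a_{10}, a_{11}) = (a_0, a_1) = (5, 1) (two consecutive terms determine the rest), the sequence is periodic with period 10.
So a_{299} = a_{0 + ((299-0) mod 10)} = a_9 = 7.

7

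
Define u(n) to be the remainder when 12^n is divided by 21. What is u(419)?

We have u(1) = 12,  u(2) = 18,  u(3) = 6,  u(4) = 9,  u(5) = 3,  u(6) = 15,  u(7) = 12.
Since u(7) = u(1) = 12, the sequence is periodic with period 6.
So u(419) = u(1 + ((419-1) mod 6)) = u(5) = 3.

3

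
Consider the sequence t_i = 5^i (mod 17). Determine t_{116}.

13

Listing terms: t_0 = 1,  t_1 = 5,  t_2 = 8,  t_3 = 6,  t_4 = 13,  t_5 = 14,  t_6 = 2,  t_7 = 10,  t_8 = 16,  t_9 = 12,  t_{10} = 9,  t_{11} = 11,  t_{12} = 4,  t_{13} = 3,  t_{14} = 15,  t_{15} = 7,  t_{16} = 1.
The sequence repeats with period 16.
So t_{116} = t_{0 + ((116-0) mod 16)} = t_4 = 13.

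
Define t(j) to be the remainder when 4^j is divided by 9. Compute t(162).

Listing terms: t(1) = 4; t(2) = 7; t(3) = 1; t(4) = 4.
The sequence repeats with period 3.
(162 - 1) mod 3 = 2, so t(162) = t(3) = 1.

1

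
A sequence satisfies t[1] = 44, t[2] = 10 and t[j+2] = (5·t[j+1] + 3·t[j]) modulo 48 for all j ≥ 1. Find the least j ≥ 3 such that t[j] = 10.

6

We have t[1] = 44; t[2] = 10; t[3] = 38; t[4] = 28; t[5] = 14; t[6] = 10; t[7] = 44; t[8] = 10.
Since (t[7], t[8]) = (t[1], t[2]) = (44, 10) (two consecutive terms determine the rest), the sequence is periodic with period 6.
The value 10 first appears (with j ≥ 3) at t[6].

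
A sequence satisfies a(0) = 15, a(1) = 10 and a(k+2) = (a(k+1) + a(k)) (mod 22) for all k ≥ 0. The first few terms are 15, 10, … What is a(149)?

17

Listing terms: a(0) = 15,  a(1) = 10,  a(2) = 3,  a(3) = 13,  a(4) = 16,  a(5) = 7,  a(6) = 1,  a(7) = 8,  a(8) = 9,  a(9) = 17,  a(10) = 4,  a(11) = 21,  a(12) = 3,  a(13) = 2,  a(14) = 5,  a(15) = 7,  a(16) = 12,  a(17) = 19,  a(18) = 9,  a(19) = 6,  a(20) = 15,  a(21) = 21,  a(22) = 14,  a(23) = 13,  a(24) = 5,  a(25) = 18,  a(26) = 1,  a(27) = 19,  a(28) = 20,  a(29) = 17,  a(30) = 15,  a(31) = 10.
The sequence repeats with period 30.
(149 - 0) mod 30 = 29, so a(149) = a(29) = 17.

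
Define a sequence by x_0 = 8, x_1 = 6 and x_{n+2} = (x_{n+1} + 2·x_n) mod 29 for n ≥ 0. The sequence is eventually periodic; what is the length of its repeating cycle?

28

We have x_0 = 8; x_1 = 6; x_2 = 22; x_3 = 5; x_4 = 20; x_5 = 1; x_6 = 12; x_7 = 14; x_8 = 9; x_9 = 8; x_{10} = 26; x_{11} = 13; x_{12} = 7; x_{13} = 4; x_{14} = 18; x_{15} = 26; x_{16} = 4; x_{17} = 27; x_{18} = 6; x_{19} = 2; x_{20} = 14; x_{21} = 18; x_{22} = 17; x_{23} = 24; x_{24} = 0; x_{25} = 19; x_{26} = 19; x_{27} = 28; x_{28} = 8; x_{29} = 6.
Since (x_{28}, x_{29}) = (x_0, x_1) = (8, 6) (two consecutive terms determine the rest), the sequence is periodic with period 28.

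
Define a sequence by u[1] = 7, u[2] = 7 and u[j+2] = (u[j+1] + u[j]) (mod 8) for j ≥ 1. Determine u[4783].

3

Computing terms: u[1] = 7,  u[2] = 7,  u[3] = 6,  u[4] = 5,  u[5] = 3,  u[6] = 0,  u[7] = 3,  u[8] = 3,  u[9] = 6,  u[10] = 1,  u[11] = 7,  u[12] = 0,  u[13] = 7,  u[14] = 7.
Since (u[13], u[14]) = (u[1], u[2]) = (7, 7) (two consecutive terms determine the rest), the sequence is periodic with period 12.
So u[4783] = u[1 + ((4783-1) mod 12)] = u[7] = 3.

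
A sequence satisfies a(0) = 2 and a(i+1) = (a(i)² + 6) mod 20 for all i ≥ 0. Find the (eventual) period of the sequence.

3

Computing terms: a(0) = 2,  a(1) = 10,  a(2) = 6,  a(3) = 2.
The sequence repeats with period 3.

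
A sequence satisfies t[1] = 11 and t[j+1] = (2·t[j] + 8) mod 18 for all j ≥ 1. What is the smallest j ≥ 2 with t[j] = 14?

3

t[1] = 11,  t[2] = 12,  t[3] = 14,  t[4] = 0,  t[5] = 8,  t[6] = 6,  t[7] = 2,  t[8] = 12.
Since t[8] = t[2] = 12, the sequence is eventually periodic: after a pre-period of length 1 it cycles with period 6.
The value 14 first appears (with j ≥ 2) at t[3].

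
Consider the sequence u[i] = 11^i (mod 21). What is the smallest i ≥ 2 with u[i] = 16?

u[1] = 11, u[2] = 16, u[3] = 8, u[4] = 4, u[5] = 2, u[6] = 1, u[7] = 11.
Since u[7] = u[1] = 11, the sequence is periodic with period 6.
The value 16 first appears (with i ≥ 2) at u[2].

2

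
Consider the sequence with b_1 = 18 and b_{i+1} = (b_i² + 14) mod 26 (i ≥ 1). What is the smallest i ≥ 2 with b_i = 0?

We have b_1 = 18,  b_2 = 0,  b_3 = 14,  b_4 = 2,  b_5 = 18.
Since b_5 = b_1 = 18, the sequence is periodic with period 4.
The value 0 first appears (with i ≥ 2) at b_2.

2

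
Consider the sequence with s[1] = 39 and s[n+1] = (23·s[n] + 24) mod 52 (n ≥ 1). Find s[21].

s[1] = 39; s[2] = 37; s[3] = 43; s[4] = 25; s[5] = 27; s[6] = 21; s[7] = 39.
Since s[7] = s[1] = 39, the sequence is periodic with period 6.
So s[21] = s[1 + ((21-1) mod 6)] = s[3] = 43.

43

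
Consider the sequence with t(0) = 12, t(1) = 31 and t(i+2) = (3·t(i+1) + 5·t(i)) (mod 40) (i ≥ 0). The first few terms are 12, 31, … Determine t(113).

We have t(0) = 12, t(1) = 31, t(2) = 33, t(3) = 14, t(4) = 7, t(5) = 11, t(6) = 28, t(7) = 19, t(8) = 37, t(9) = 6, t(10) = 3, t(11) = 39, t(12) = 12, t(13) = 31.
Since (t(12), t(13)) = (t(0), t(1)) = (12, 31) (two consecutive terms determine the rest), the sequence is periodic with period 12.
(113 - 0) mod 12 = 5, so t(113) = t(5) = 11.

11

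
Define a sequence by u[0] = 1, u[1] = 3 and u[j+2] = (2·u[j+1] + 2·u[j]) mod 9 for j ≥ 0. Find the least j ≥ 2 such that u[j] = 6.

4

Listing terms: u[0] = 1; u[1] = 3; u[2] = 8; u[3] = 4; u[4] = 6; u[5] = 2; u[6] = 7; u[7] = 0; u[8] = 5; u[9] = 1; u[10] = 3.
The sequence repeats with period 9.
The value 6 first appears (with j ≥ 2) at u[4].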